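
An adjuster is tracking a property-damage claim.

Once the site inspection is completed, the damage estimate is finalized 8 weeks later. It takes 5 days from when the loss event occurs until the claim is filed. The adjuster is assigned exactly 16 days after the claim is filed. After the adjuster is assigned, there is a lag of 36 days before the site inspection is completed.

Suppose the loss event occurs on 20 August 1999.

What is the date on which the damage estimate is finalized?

11 December 1999

The loss event occurs: Aug 20, 1999.
The claim is filed: Aug 20, 1999 + 5 days = Aug 25, 1999.
The adjuster is assigned: Aug 25, 1999 + 16 days = Sep 10, 1999.
The site inspection is completed: Sep 10, 1999 + 36 days = Oct 16, 1999.
The damage estimate is finalized: Oct 16, 1999 + 8 weeks = Dec 11, 1999.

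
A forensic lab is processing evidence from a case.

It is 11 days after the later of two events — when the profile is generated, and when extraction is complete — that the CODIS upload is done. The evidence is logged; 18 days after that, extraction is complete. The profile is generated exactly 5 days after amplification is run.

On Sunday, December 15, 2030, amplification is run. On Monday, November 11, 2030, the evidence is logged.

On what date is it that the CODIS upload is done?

Tuesday, December 31, 2030

Amplification is run: Dec 15, 2030.
The profile is generated: Dec 15, 2030 + 5 days = Dec 20, 2030.
The evidence is logged: Nov 11, 2030.
Extraction is complete: Nov 11, 2030 + 18 days = Nov 29, 2030.
Both prerequisites met — the profile is generated (Dec 20, 2030), extraction is complete (Nov 29, 2030); the later is Dec 20, 2030.
The CODIS upload is done: Dec 20, 2030 + 11 days = Dec 31, 2030.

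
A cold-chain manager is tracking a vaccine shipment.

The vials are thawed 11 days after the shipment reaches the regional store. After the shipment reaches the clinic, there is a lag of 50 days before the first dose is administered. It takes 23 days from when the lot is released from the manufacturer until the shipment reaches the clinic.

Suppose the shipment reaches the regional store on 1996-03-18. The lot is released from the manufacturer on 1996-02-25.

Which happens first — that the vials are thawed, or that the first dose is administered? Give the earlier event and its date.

The vials are thawed — 1996-03-29

The shipment reaches the regional store: Mar 18, 1996.
The vials are thawed: Mar 18, 1996 + 11 days = Mar 29, 1996.
The lot is released from the manufacturer: Feb 25, 1996.
The shipment reaches the clinic: Feb 25, 1996 + 23 days = Mar 19, 1996.
The first dose is administered: Mar 19, 1996 + 50 days = May 8, 1996.
Comparing: the vials are thawed on Mar 29, 1996 vs the first dose is administered on May 8, 1996. Earlier: the vials are thawed.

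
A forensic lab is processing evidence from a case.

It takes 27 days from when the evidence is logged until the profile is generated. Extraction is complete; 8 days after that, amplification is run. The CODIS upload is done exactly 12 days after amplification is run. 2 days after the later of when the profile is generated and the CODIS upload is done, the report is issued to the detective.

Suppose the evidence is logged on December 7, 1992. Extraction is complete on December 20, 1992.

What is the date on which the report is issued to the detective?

January 11, 1993

The evidence is logged: Dec 7, 1992.
The profile is generated: Dec 7, 1992 + 27 days = Jan 3, 1993.
Extraction is complete: Dec 20, 1992.
Amplification is run: Dec 20, 1992 + 8 days = Dec 28, 1992.
The CODIS upload is done: Dec 28, 1992 + 12 days = Jan 9, 1993.
Both prerequisites met — the profile is generated (Jan 3, 1993), the CODIS upload is done (Jan 9, 1993); the later is Jan 9, 1993.
The report is issued to the detective: Jan 9, 1993 + 2 days = Jan 11, 1993.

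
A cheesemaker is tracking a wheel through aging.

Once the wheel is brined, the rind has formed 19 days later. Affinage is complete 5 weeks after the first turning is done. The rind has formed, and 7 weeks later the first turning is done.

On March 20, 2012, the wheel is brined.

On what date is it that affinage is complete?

The wheel is brined: Mar 20, 2012.
The rind has formed: Mar 20, 2012 + 19 days = Apr 8, 2012.
The first turning is done: Apr 8, 2012 + 7 weeks = May 27, 2012.
Affinage is complete: May 27, 2012 + 5 weeks = Jul 1, 2012.

July 1, 2012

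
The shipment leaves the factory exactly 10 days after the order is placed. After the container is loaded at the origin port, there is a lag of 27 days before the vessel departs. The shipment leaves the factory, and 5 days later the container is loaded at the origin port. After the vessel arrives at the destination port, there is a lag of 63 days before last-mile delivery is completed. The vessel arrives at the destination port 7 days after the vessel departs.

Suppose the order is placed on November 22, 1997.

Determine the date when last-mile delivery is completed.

March 14, 1998

The order is placed: Nov 22, 1997.
The shipment leaves the factory: Nov 22, 1997 + 10 days = Dec 2, 1997.
The container is loaded at the origin port: Dec 2, 1997 + 5 days = Dec 7, 1997.
The vessel departs: Dec 7, 1997 + 27 days = Jan 3, 1998.
The vessel arrives at the destination port: Jan 3, 1998 + 7 days = Jan 10, 1998.
Last-mile delivery is completed: Jan 10, 1998 + 63 days = Mar 14, 1998.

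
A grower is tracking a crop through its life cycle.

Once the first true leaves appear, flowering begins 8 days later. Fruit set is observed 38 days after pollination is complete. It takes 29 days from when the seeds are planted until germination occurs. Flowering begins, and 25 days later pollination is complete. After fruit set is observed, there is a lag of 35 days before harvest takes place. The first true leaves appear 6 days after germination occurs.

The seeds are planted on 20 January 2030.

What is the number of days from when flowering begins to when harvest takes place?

Causal path: flowering begins → pollination is complete → fruit set is observed → harvest takes place.
Total delay along the path: 25 + 38 + 35 = 98 days.

98 days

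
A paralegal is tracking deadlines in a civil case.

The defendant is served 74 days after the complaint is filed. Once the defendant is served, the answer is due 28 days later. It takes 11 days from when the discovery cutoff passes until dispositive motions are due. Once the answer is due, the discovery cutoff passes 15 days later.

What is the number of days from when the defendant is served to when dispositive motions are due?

Causal path: the defendant is served → the answer is due → the discovery cutoff passes → dispositive motions are due.
Total delay along the path: 28 + 15 + 11 = 54 days.

54 days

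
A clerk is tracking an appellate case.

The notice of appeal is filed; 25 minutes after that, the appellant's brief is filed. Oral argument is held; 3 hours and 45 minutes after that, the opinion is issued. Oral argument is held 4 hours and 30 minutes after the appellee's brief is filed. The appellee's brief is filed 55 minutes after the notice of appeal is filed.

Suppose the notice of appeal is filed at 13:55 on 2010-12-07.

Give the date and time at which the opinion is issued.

23:05 on 2010-12-07

The notice of appeal is filed: 13:55 Dec 7, 2010.
The appellee's brief is filed: 13:55 Dec 7, 2010 + 55m = 14:50 Dec 7, 2010.
Oral argument is held: 14:50 Dec 7, 2010 + 4h30m = 19:20 Dec 7, 2010.
The opinion is issued: 19:20 Dec 7, 2010 + 3h45m = 23:05 Dec 7, 2010.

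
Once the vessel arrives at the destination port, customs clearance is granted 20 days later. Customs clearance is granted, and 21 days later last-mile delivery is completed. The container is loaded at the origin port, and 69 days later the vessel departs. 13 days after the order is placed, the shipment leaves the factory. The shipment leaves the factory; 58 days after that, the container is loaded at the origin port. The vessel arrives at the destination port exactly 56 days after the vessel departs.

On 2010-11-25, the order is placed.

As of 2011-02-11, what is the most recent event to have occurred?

The order is placed: Nov 25, 2010.
The shipment leaves the factory: Nov 25, 2010 + 13 days = Dec 8, 2010.
The container is loaded at the origin port: Dec 8, 2010 + 58 days = Feb 4, 2011.
The vessel departs: Feb 4, 2011 + 69 days = Apr 14, 2011.
The vessel arrives at the destination port: Apr 14, 2011 + 56 days = Jun 9, 2011.
Customs clearance is granted: Jun 9, 2011 + 20 days = Jun 29, 2011.
Last-mile delivery is completed: Jun 29, 2011 + 21 days = Jul 20, 2011.
Feb 11, 2011 falls between when the container is loaded at the origin port (Feb 4, 2011) and when the vessel departs (Apr 14, 2011).

The container is loaded at the origin port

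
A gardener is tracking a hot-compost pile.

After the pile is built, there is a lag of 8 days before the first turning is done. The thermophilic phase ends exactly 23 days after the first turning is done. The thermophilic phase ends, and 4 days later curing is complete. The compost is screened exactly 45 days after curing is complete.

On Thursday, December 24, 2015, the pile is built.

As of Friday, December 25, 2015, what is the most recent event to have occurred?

The pile is built: Dec 24, 2015.
The first turning is done: Dec 24, 2015 + 8 days = Jan 1, 2016.
The thermophilic phase ends: Jan 1, 2016 + 23 days = Jan 24, 2016.
Curing is complete: Jan 24, 2016 + 4 days = Jan 28, 2016.
The compost is screened: Jan 28, 2016 + 45 days = Mar 13, 2016.
Dec 25, 2015 falls between when the pile is built (Dec 24, 2015) and when the first turning is done (Jan 1, 2016).

The pile is built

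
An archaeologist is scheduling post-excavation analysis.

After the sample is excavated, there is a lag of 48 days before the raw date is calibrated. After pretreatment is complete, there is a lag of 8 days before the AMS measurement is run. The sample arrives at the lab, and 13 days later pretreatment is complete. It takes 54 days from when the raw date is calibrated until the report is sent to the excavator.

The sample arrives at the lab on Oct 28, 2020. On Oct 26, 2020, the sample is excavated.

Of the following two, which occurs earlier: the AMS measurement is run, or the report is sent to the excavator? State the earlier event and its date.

The AMS measurement is run — Nov 18, 2020

The sample arrives at the lab: Oct 28, 2020.
Pretreatment is complete: Oct 28, 2020 + 13 days = Nov 10, 2020.
The AMS measurement is run: Nov 10, 2020 + 8 days = Nov 18, 2020.
The sample is excavated: Oct 26, 2020.
The raw date is calibrated: Oct 26, 2020 + 48 days = Dec 13, 2020.
The report is sent to the excavator: Dec 13, 2020 + 54 days = Feb 5, 2021.
Comparing: the AMS measurement is run on Nov 18, 2020 vs the report is sent to the excavator on Feb 5, 2021. Earlier: the AMS measurement is run.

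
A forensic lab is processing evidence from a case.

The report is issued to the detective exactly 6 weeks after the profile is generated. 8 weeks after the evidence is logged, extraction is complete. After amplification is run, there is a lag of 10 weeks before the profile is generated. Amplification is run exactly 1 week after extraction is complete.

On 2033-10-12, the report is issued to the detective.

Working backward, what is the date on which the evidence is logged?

2033-04-20

The report is issued to the detective: Oct 12, 2033.
The profile is generated: Oct 12, 2033 − 6 weeks = Aug 31, 2033.
Amplification is run: Aug 31, 2033 − 10 weeks = Jun 22, 2033.
Extraction is complete: Jun 22, 2033 − 1 week = Jun 15, 2033.
The evidence is logged: Jun 15, 2033 − 8 weeks = Apr 20, 2033.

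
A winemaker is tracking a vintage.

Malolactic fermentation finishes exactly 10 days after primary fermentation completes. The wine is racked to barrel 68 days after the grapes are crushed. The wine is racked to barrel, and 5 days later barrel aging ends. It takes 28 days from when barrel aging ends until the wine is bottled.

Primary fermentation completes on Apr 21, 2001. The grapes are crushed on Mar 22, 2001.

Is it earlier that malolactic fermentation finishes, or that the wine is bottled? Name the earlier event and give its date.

Malolactic fermentation finishes — May 1, 2001

Primary fermentation completes: Apr 21, 2001.
Malolactic fermentation finishes: Apr 21, 2001 + 10 days = May 1, 2001.
The grapes are crushed: Mar 22, 2001.
The wine is racked to barrel: Mar 22, 2001 + 68 days = May 29, 2001.
Barrel aging ends: May 29, 2001 + 5 days = Jun 3, 2001.
The wine is bottled: Jun 3, 2001 + 28 days = Jul 1, 2001.
Comparing: malolactic fermentation finishes on May 1, 2001 vs the wine is bottled on Jul 1, 2001. Earlier: malolactic fermentation finishes.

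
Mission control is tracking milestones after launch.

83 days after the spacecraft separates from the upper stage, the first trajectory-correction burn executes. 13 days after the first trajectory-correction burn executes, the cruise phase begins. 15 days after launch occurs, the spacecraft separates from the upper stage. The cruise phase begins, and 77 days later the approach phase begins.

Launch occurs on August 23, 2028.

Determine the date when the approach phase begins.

February 27, 2029

Launch occurs: Aug 23, 2028.
The spacecraft separates from the upper stage: Aug 23, 2028 + 15 days = Sep 7, 2028.
The first trajectory-correction burn executes: Sep 7, 2028 + 83 days = Nov 29, 2028.
The cruise phase begins: Nov 29, 2028 + 13 days = Dec 12, 2028.
The approach phase begins: Dec 12, 2028 + 77 days = Feb 27, 2029.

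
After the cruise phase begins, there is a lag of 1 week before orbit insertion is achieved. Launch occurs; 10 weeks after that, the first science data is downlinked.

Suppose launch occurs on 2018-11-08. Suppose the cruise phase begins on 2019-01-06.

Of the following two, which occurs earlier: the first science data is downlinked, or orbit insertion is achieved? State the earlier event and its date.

Orbit insertion is achieved — 2019-01-13

Launch occurs: Nov 8, 2018.
The first science data is downlinked: Nov 8, 2018 + 10 weeks = Jan 17, 2019.
The cruise phase begins: Jan 6, 2019.
Orbit insertion is achieved: Jan 6, 2019 + 1 week = Jan 13, 2019.
Comparing: the first science data is downlinked on Jan 17, 2019 vs orbit insertion is achieved on Jan 13, 2019. Earlier: orbit insertion is achieved.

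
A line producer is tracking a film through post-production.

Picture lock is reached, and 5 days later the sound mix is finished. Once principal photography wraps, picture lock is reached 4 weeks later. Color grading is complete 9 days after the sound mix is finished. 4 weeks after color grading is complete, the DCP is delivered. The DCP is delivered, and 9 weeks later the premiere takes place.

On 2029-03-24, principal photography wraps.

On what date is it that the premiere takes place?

2029-08-04

Principal photography wraps: Mar 24, 2029.
Picture lock is reached: Mar 24, 2029 + 4 weeks = Apr 21, 2029.
The sound mix is finished: Apr 21, 2029 + 5 days = Apr 26, 2029.
Color grading is complete: Apr 26, 2029 + 9 days = May 5, 2029.
The DCP is delivered: May 5, 2029 + 4 weeks = Jun 2, 2029.
The premiere takes place: Jun 2, 2029 + 9 weeks = Aug 4, 2029.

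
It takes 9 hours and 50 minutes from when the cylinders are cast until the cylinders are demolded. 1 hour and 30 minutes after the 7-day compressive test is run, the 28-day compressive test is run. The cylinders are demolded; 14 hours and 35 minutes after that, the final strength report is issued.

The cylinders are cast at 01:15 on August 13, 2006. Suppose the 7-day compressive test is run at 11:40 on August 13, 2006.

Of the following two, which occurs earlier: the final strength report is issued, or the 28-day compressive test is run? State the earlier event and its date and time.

The cylinders are cast: 01:15 Aug 13, 2006.
The cylinders are demolded: 01:15 Aug 13, 2006 + 9h50m = 11:05 Aug 13, 2006.
The final strength report is issued: 11:05 Aug 13, 2006 + 14h35m = 01:40 Aug 14, 2006.
The 7-day compressive test is run: 11:40 Aug 13, 2006.
The 28-day compressive test is run: 11:40 Aug 13, 2006 + 1h30m = 13:10 Aug 13, 2006.
Comparing: the final strength report is issued at 01:40 Aug 14, 2006 vs the 28-day compressive test is run at 13:10 Aug 13, 2006. Earlier: the 28-day compressive test is run.

The 28-day compressive test is run — 13:10 on August 13, 2006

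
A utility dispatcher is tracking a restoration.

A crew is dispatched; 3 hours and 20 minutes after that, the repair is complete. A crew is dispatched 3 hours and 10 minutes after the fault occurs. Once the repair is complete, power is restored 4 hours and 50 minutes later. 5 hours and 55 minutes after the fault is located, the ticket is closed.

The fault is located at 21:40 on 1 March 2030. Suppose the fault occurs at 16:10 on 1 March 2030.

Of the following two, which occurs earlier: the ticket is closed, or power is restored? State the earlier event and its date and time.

Power is restored — 03:30 on 2 March 2030

The fault is located: 21:40 Mar 1, 2030.
The ticket is closed: 21:40 Mar 1, 2030 + 5h55m = 03:35 Mar 2, 2030.
The fault occurs: 16:10 Mar 1, 2030.
A crew is dispatched: 16:10 Mar 1, 2030 + 3h10m = 19:20 Mar 1, 2030.
The repair is complete: 19:20 Mar 1, 2030 + 3h20m = 22:40 Mar 1, 2030.
Power is restored: 22:40 Mar 1, 2030 + 4h50m = 03:30 Mar 2, 2030.
Comparing: the ticket is closed at 03:35 Mar 2, 2030 vs power is restored at 03:30 Mar 2, 2030. Earlier: power is restored.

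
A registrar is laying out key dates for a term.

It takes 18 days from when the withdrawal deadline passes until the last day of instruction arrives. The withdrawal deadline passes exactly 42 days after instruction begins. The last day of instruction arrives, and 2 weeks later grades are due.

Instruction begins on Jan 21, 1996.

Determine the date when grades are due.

Apr 4, 1996

Instruction begins: Jan 21, 1996.
The withdrawal deadline passes: Jan 21, 1996 + 42 days = Mar 3, 1996.
The last day of instruction arrives: Mar 3, 1996 + 18 days = Mar 21, 1996.
Grades are due: Mar 21, 1996 + 2 weeks = Apr 4, 1996.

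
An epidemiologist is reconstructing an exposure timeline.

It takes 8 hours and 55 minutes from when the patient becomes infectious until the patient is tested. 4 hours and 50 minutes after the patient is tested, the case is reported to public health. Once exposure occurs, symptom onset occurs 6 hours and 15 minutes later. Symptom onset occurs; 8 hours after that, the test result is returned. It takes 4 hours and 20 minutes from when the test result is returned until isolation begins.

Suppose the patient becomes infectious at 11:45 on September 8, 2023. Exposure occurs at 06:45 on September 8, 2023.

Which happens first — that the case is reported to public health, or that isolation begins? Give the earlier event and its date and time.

The patient becomes infectious: 11:45 Sep 8, 2023.
The patient is tested: 11:45 Sep 8, 2023 + 8h55m = 20:40 Sep 8, 2023.
The case is reported to public health: 20:40 Sep 8, 2023 + 4h50m = 01:30 Sep 9, 2023.
Exposure occurs: 06:45 Sep 8, 2023.
Symptom onset occurs: 06:45 Sep 8, 2023 + 6h15m = 13:00 Sep 8, 2023.
The test result is returned: 13:00 Sep 8, 2023 + 8h = 21:00 Sep 8, 2023.
Isolation begins: 21:00 Sep 8, 2023 + 4h20m = 01:20 Sep 9, 2023.
Comparing: the case is reported to public health at 01:30 Sep 9, 2023 vs isolation begins at 01:20 Sep 9, 2023. Earlier: isolation begins.

Isolation begins — 01:20 on September 9, 2023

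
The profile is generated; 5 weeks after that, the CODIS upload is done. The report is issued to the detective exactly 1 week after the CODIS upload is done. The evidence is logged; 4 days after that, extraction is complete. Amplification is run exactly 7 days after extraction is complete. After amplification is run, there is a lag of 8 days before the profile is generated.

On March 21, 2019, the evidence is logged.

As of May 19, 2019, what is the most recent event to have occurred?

The evidence is logged: Mar 21, 2019.
Extraction is complete: Mar 21, 2019 + 4 days = Mar 25, 2019.
Amplification is run: Mar 25, 2019 + 7 days = Apr 1, 2019.
The profile is generated: Apr 1, 2019 + 8 days = Apr 9, 2019.
The CODIS upload is done: Apr 9, 2019 + 5 weeks = May 14, 2019.
The report is issued to the detective: May 14, 2019 + 1 week = May 21, 2019.
May 19, 2019 falls between when the CODIS upload is done (May 14, 2019) and when the report is issued to the detective (May 21, 2019).

The CODIS upload is done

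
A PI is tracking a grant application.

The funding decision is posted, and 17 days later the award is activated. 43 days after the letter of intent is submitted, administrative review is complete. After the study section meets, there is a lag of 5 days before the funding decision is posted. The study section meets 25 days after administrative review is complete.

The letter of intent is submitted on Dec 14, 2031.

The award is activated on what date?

Mar 13, 2032

The letter of intent is submitted: Dec 14, 2031.
Administrative review is complete: Dec 14, 2031 + 43 days = Jan 26, 2032.
The study section meets: Jan 26, 2032 + 25 days = Feb 20, 2032.
The funding decision is posted: Feb 20, 2032 + 5 days = Feb 25, 2032.
The award is activated: Feb 25, 2032 + 17 days = Mar 13, 2032.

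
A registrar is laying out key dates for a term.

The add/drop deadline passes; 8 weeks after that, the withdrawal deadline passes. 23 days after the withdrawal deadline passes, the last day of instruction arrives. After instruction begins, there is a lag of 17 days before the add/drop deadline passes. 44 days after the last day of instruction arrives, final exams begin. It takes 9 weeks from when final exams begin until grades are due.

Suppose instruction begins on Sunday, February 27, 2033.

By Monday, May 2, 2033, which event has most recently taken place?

The add/drop deadline passes

Instruction begins: Feb 27, 2033.
The add/drop deadline passes: Feb 27, 2033 + 17 days = Mar 16, 2033.
The withdrawal deadline passes: Mar 16, 2033 + 8 weeks = May 11, 2033.
The last day of instruction arrives: May 11, 2033 + 23 days = Jun 3, 2033.
Final exams begin: Jun 3, 2033 + 44 days = Jul 17, 2033.
Grades are due: Jul 17, 2033 + 9 weeks = Sep 18, 2033.
May 2, 2033 falls between when the add/drop deadline passes (Mar 16, 2033) and when the withdrawal deadline passes (May 11, 2033).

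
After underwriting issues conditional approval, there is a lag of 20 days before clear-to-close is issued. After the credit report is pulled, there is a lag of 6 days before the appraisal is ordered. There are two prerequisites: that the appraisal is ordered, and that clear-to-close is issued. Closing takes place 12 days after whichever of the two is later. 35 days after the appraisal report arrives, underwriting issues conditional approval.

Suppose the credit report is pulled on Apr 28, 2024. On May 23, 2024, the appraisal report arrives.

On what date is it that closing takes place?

Jul 29, 2024

The credit report is pulled: Apr 28, 2024.
The appraisal is ordered: Apr 28, 2024 + 6 days = May 4, 2024.
The appraisal report arrives: May 23, 2024.
Underwriting issues conditional approval: May 23, 2024 + 35 days = Jun 27, 2024.
Clear-to-close is issued: Jun 27, 2024 + 20 days = Jul 17, 2024.
Both prerequisites met — the appraisal is ordered (May 4, 2024), clear-to-close is issued (Jul 17, 2024); the later is Jul 17, 2024.
Closing takes place: Jul 17, 2024 + 12 days = Jul 29, 2024.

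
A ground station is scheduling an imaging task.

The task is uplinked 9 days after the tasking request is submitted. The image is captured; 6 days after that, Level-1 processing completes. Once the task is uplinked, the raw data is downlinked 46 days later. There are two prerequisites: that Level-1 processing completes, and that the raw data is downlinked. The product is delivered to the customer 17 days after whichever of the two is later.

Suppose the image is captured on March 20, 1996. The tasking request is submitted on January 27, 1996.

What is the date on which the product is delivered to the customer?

April 12, 1996

The image is captured: Mar 20, 1996.
Level-1 processing completes: Mar 20, 1996 + 6 days = Mar 26, 1996.
The tasking request is submitted: Jan 27, 1996.
The task is uplinked: Jan 27, 1996 + 9 days = Feb 5, 1996.
The raw data is downlinked: Feb 5, 1996 + 46 days = Mar 22, 1996.
Both prerequisites met — Level-1 processing completes (Mar 26, 1996), the raw data is downlinked (Mar 22, 1996); the later is Mar 26, 1996.
The product is delivered to the customer: Mar 26, 1996 + 17 days = Apr 12, 1996.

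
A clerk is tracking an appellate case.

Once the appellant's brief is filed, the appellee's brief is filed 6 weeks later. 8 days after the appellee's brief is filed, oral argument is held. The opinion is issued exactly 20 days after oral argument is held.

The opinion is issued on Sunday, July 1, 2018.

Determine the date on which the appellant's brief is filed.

Sunday, April 22, 2018

The opinion is issued: Jul 1, 2018.
Oral argument is held: Jul 1, 2018 − 20 days = Jun 11, 2018.
The appellee's brief is filed: Jun 11, 2018 − 8 days = Jun 3, 2018.
The appellant's brief is filed: Jun 3, 2018 − 6 weeks = Apr 22, 2018.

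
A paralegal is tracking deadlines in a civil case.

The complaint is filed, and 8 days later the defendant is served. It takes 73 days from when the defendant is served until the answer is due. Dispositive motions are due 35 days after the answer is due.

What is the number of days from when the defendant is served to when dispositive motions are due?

108 days

Causal path: the defendant is served → the answer is due → dispositive motions are due.
Total delay along the path: 73 + 35 = 108 days.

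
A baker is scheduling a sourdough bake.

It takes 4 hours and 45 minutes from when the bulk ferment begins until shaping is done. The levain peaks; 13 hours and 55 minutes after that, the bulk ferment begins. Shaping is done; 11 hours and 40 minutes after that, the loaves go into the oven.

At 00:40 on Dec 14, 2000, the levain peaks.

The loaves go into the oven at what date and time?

07:00 on Dec 15, 2000

The levain peaks: 00:40 Dec 14, 2000.
The bulk ferment begins: 00:40 Dec 14, 2000 + 13h55m = 14:35 Dec 14, 2000.
Shaping is done: 14:35 Dec 14, 2000 + 4h45m = 19:20 Dec 14, 2000.
The loaves go into the oven: 19:20 Dec 14, 2000 + 11h40m = 07:00 Dec 15, 2000.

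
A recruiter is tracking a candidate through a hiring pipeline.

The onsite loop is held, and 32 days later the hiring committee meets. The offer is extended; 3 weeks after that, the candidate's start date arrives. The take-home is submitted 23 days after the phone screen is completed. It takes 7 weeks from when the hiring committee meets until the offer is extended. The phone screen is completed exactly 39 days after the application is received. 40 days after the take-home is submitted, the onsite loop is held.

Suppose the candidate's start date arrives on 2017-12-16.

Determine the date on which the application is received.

The candidate's start date arrives: Dec 16, 2017.
The offer is extended: Dec 16, 2017 − 3 weeks = Nov 25, 2017.
The hiring committee meets: Nov 25, 2017 − 7 weeks = Oct 7, 2017.
The onsite loop is held: Oct 7, 2017 − 32 days = Sep 5, 2017.
The take-home is submitted: Sep 5, 2017 − 40 days = Jul 27, 2017.
The phone screen is completed: Jul 27, 2017 − 23 days = Jul 4, 2017.
The application is received: Jul 4, 2017 − 39 days = May 26, 2017.

2017-05-26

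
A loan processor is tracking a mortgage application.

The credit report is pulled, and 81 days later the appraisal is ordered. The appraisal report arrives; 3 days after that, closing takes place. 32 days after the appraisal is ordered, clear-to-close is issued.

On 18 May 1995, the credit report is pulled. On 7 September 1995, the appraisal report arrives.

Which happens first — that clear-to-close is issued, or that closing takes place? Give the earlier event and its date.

Clear-to-close is issued — 8 September 1995

The credit report is pulled: May 18, 1995.
The appraisal is ordered: May 18, 1995 + 81 days = Aug 7, 1995.
Clear-to-close is issued: Aug 7, 1995 + 32 days = Sep 8, 1995.
The appraisal report arrives: Sep 7, 1995.
Closing takes place: Sep 7, 1995 + 3 days = Sep 10, 1995.
Comparing: clear-to-close is issued on Sep 8, 1995 vs closing takes place on Sep 10, 1995. Earlier: clear-to-close is issued.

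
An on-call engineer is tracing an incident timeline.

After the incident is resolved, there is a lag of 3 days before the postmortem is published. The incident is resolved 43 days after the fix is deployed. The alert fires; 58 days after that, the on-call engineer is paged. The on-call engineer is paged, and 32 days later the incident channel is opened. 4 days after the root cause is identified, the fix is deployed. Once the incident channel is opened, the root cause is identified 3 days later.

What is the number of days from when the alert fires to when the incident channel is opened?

Causal path: the alert fires → the on-call engineer is paged → the incident channel is opened.
Total delay along the path: 58 + 32 = 90 days.

90 days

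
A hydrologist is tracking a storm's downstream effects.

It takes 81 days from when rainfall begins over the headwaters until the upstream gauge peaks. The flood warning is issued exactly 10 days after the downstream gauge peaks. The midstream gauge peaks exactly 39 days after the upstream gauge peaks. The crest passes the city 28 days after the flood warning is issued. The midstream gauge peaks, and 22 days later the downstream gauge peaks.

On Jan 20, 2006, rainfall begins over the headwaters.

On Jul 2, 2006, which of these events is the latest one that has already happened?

The flood warning is issued

Rainfall begins over the headwaters: Jan 20, 2006.
The upstream gauge peaks: Jan 20, 2006 + 81 days = Apr 11, 2006.
The midstream gauge peaks: Apr 11, 2006 + 39 days = May 20, 2006.
The downstream gauge peaks: May 20, 2006 + 22 days = Jun 11, 2006.
The flood warning is issued: Jun 11, 2006 + 10 days = Jun 21, 2006.
The crest passes the city: Jun 21, 2006 + 28 days = Jul 19, 2006.
Jul 2, 2006 falls between when the flood warning is issued (Jun 21, 2006) and when the crest passes the city (Jul 19, 2006).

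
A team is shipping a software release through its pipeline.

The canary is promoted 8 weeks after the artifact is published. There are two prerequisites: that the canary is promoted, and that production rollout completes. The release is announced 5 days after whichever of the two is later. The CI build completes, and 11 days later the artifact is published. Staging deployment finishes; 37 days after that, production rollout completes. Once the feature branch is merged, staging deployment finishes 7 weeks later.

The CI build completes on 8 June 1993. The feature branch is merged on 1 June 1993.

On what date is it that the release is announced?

The CI build completes: Jun 8, 1993.
The artifact is published: Jun 8, 1993 + 11 days = Jun 19, 1993.
The canary is promoted: Jun 19, 1993 + 8 weeks = Aug 14, 1993.
The feature branch is merged: Jun 1, 1993.
Staging deployment finishes: Jun 1, 1993 + 7 weeks = Jul 20, 1993.
Production rollout completes: Jul 20, 1993 + 37 days = Aug 26, 1993.
Both prerequisites met — the canary is promoted (Aug 14, 1993), production rollout completes (Aug 26, 1993); the later is Aug 26, 1993.
The release is announced: Aug 26, 1993 + 5 days = Aug 31, 1993.

31 August 1993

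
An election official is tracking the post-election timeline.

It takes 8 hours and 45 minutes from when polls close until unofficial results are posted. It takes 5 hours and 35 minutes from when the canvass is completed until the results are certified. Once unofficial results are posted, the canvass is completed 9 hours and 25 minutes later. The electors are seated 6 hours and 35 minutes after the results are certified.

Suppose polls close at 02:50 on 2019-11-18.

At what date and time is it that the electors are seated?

Polls close: 02:50 Nov 18, 2019.
Unofficial results are posted: 02:50 Nov 18, 2019 + 8h45m = 11:35 Nov 18, 2019.
The canvass is completed: 11:35 Nov 18, 2019 + 9h25m = 21:00 Nov 18, 2019.
The results are certified: 21:00 Nov 18, 2019 + 5h35m = 02:35 Nov 19, 2019.
The electors are seated: 02:35 Nov 19, 2019 + 6h35m = 09:10 Nov 19, 2019.

09:10 on 2019-11-19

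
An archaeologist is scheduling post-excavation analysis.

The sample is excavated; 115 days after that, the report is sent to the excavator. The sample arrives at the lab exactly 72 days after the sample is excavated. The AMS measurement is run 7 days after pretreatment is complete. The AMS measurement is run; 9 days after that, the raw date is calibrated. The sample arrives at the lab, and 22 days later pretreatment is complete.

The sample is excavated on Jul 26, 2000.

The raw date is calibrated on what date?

The sample is excavated: Jul 26, 2000.
The sample arrives at the lab: Jul 26, 2000 + 72 days = Oct 6, 2000.
Pretreatment is complete: Oct 6, 2000 + 22 days = Oct 28, 2000.
The AMS measurement is run: Oct 28, 2000 + 7 days = Nov 4, 2000.
The raw date is calibrated: Nov 4, 2000 + 9 days = Nov 13, 2000.

Nov 13, 2000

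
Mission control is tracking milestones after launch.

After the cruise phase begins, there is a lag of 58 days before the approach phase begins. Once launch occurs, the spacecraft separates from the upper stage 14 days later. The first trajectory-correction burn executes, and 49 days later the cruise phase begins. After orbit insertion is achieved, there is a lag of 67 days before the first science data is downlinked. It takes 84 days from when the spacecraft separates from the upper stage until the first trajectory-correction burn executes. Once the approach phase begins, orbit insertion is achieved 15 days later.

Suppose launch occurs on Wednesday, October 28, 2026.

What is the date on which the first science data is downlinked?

Wednesday, August 11, 2027

Launch occurs: Oct 28, 2026.
The spacecraft separates from the upper stage: Oct 28, 2026 + 14 days = Nov 11, 2026.
The first trajectory-correction burn executes: Nov 11, 2026 + 84 days = Feb 3, 2027.
The cruise phase begins: Feb 3, 2027 + 49 days = Mar 24, 2027.
The approach phase begins: Mar 24, 2027 + 58 days = May 21, 2027.
Orbit insertion is achieved: May 21, 2027 + 15 days = Jun 5, 2027.
The first science data is downlinked: Jun 5, 2027 + 67 days = Aug 11, 2027.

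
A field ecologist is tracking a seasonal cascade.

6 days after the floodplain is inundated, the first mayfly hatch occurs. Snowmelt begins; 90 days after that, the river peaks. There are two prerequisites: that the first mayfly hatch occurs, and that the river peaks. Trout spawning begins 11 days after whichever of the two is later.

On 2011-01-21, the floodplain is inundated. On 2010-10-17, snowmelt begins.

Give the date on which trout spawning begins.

2011-02-07

The floodplain is inundated: Jan 21, 2011.
The first mayfly hatch occurs: Jan 21, 2011 + 6 days = Jan 27, 2011.
Snowmelt begins: Oct 17, 2010.
The river peaks: Oct 17, 2010 + 90 days = Jan 15, 2011.
Both prerequisites met — the first mayfly hatch occurs (Jan 27, 2011), the river peaks (Jan 15, 2011); the later is Jan 27, 2011.
Trout spawning begins: Jan 27, 2011 + 11 days = Feb 7, 2011.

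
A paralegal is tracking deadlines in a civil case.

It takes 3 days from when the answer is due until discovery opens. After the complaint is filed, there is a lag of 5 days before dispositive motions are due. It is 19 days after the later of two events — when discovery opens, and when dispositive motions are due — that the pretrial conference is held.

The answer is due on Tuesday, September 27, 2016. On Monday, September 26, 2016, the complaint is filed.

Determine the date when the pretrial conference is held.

The answer is due: Sep 27, 2016.
Discovery opens: Sep 27, 2016 + 3 days = Sep 30, 2016.
The complaint is filed: Sep 26, 2016.
Dispositive motions are due: Sep 26, 2016 + 5 days = Oct 1, 2016.
Both prerequisites met — discovery opens (Sep 30, 2016), dispositive motions are due (Oct 1, 2016); the later is Oct 1, 2016.
The pretrial conference is held: Oct 1, 2016 + 19 days = Oct 20, 2016.

Thursday, October 20, 2016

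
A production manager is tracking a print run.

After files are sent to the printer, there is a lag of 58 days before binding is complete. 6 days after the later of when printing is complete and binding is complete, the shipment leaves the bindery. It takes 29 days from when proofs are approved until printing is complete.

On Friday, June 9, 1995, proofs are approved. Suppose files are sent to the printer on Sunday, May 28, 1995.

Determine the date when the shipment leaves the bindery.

Proofs are approved: Jun 9, 1995.
Printing is complete: Jun 9, 1995 + 29 days = Jul 8, 1995.
Files are sent to the printer: May 28, 1995.
Binding is complete: May 28, 1995 + 58 days = Jul 25, 1995.
Both prerequisites met — printing is complete (Jul 8, 1995), binding is complete (Jul 25, 1995); the later is Jul 25, 1995.
The shipment leaves the bindery: Jul 25, 1995 + 6 days = Jul 31, 1995.

Monday, July 31, 1995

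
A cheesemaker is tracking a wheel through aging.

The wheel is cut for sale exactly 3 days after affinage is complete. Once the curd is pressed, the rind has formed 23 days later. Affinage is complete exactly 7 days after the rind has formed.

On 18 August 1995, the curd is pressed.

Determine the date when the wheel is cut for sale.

20 September 1995

The curd is pressed: Aug 18, 1995.
The rind has formed: Aug 18, 1995 + 23 days = Sep 10, 1995.
Affinage is complete: Sep 10, 1995 + 7 days = Sep 17, 1995.
The wheel is cut for sale: Sep 17, 1995 + 3 days = Sep 20, 1995.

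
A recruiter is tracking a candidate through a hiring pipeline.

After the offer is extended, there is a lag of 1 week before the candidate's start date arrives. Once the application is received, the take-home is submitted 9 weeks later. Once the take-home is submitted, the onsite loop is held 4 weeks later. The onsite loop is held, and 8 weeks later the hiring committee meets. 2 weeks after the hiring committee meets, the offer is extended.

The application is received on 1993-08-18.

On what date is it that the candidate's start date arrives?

The application is received: Aug 18, 1993.
The take-home is submitted: Aug 18, 1993 + 9 weeks = Oct 20, 1993.
The onsite loop is held: Oct 20, 1993 + 4 weeks = Nov 17, 1993.
The hiring committee meets: Nov 17, 1993 + 8 weeks = Jan 12, 1994.
The offer is extended: Jan 12, 1994 + 2 weeks = Jan 26, 1994.
The candidate's start date arrives: Jan 26, 1994 + 1 week = Feb 2, 1994.

1994-02-02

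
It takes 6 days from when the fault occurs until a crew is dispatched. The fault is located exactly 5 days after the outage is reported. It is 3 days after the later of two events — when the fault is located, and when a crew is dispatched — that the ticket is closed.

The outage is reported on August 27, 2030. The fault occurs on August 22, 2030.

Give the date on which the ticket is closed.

The outage is reported: Aug 27, 2030.
The fault is located: Aug 27, 2030 + 5 days = Sep 1, 2030.
The fault occurs: Aug 22, 2030.
A crew is dispatched: Aug 22, 2030 + 6 days = Aug 28, 2030.
Both prerequisites met — the fault is located (Sep 1, 2030), a crew is dispatched (Aug 28, 2030); the later is Sep 1, 2030.
The ticket is closed: Sep 1, 2030 + 3 days = Sep 4, 2030.

September 4, 2030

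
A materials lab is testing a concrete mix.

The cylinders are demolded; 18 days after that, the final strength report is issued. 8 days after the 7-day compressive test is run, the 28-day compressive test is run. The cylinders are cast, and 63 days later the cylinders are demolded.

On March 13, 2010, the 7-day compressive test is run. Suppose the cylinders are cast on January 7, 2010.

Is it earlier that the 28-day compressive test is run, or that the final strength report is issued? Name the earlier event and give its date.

The 28-day compressive test is run — March 21, 2010

The 7-day compressive test is run: Mar 13, 2010.
The 28-day compressive test is run: Mar 13, 2010 + 8 days = Mar 21, 2010.
The cylinders are cast: Jan 7, 2010.
The cylinders are demolded: Jan 7, 2010 + 63 days = Mar 11, 2010.
The final strength report is issued: Mar 11, 2010 + 18 days = Mar 29, 2010.
Comparing: the 28-day compressive test is run on Mar 21, 2010 vs the final strength report is issued on Mar 29, 2010. Earlier: the 28-day compressive test is run.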